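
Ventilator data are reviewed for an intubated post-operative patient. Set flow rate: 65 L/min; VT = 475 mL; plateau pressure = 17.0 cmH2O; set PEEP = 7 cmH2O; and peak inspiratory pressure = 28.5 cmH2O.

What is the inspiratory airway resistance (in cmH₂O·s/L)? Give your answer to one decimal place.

Flow: 65 L/min ÷ 60 = 1.0833 L/s.
Raw = (PIP − Pplat) / flow = (28.5 − 17.0) / 1.0833 = 11.5 / 1.0833 = 10.616 cmH2O·s/L.

10.6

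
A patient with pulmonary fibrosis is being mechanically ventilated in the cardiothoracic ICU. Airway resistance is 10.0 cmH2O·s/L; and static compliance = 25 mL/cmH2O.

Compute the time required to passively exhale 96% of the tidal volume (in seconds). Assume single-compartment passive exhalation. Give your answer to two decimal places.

τ = R × C = 10.0 × 25 mL/cmH2O = 10.0 × 0.025 L/cmH2O = 0.25 s.
Exhaled fraction f = 1 − e^(−t/τ) → t = −τ·ln(1 − f) = −0.25·ln(0.04) = 0.8047 s.

0.80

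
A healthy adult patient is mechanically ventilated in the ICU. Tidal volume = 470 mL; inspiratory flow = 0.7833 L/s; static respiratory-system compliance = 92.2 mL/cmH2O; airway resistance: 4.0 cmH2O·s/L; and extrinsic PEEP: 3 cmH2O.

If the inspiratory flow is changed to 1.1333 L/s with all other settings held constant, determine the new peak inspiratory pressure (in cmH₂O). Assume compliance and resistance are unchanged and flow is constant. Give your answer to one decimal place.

12.6

PIP = Vt/C + R·V̇ + PEEP (constant-flow equation of motion).
Only the resistive term changes: ΔPIP = R × ΔV̇ = 4.0 × (1.1333 − 0.7833) = 4.0 × 0.35 = 1.4 cmH2O.
Original PIP = 470/92.2 + 4.0×0.7833 + 3 = 11.231 cmH2O; new PIP = 11.231 + (1.4) = 12.631 cmH2O.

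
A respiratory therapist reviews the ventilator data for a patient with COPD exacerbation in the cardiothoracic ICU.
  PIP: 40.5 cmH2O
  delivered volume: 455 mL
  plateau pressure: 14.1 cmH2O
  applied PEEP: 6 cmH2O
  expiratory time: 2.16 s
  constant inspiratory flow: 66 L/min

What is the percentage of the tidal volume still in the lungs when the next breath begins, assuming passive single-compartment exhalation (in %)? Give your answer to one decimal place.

20.1

Flow: 66 L/min ÷ 60 = 1.1 L/s.
R = (PIP − Pplat)/V̇ = (40.5 − 14.1) / 1.1 = 26.4/1.1 = 24.0 cmH2O·s/L.
C = Vt/(Pplat − PEEP) = 455.0 / (14.1 − 6) = 455.0/8.1 = 56.173 mL/cmH2O.
τ = R × C = 24.0 × 0.05617 L/cmH2O = 1.348 s.
Fraction remaining at end-expiration = e^(−Te/τ) = e^(−2.16/1.348) = 0.2014 → 20.14%.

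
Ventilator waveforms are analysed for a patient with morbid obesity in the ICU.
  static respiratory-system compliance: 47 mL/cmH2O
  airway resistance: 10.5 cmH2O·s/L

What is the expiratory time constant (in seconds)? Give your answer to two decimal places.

0.49

τ = R × C = 10.5 × 47 mL/cmH2O = 10.5 × 0.047 L/cmH2O = 0.4935 s.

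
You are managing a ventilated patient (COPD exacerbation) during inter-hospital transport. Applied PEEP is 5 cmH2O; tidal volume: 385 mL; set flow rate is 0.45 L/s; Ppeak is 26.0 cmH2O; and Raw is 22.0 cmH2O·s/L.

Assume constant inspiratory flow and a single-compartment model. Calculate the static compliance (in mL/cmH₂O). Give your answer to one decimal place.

34.7

Equation of motion (constant flow): PIP = Vt/C + R·V̇ + PEEP.
Vt/C = PIP − R·V̇ − PEEP = 26.0 − 22.0×0.45 − 5 = 26.0 − 9.9 − 5 = 11.1 cmH2O.
C = Vt / 11.1 = 385 / 11.1 = 34.685 mL/cmH2O.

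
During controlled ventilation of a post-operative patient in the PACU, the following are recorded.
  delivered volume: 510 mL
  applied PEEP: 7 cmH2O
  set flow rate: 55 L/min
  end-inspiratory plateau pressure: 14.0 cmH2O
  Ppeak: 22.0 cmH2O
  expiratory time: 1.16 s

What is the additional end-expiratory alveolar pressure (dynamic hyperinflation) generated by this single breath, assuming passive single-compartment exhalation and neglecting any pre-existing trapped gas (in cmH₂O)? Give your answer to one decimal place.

1.1

Flow: 55 L/min ÷ 60 = 0.9167 L/s.
R = (PIP − Pplat)/V̇ = (22.0 − 14.0) / 0.9167 = 8.0/0.9167 = 8.727 cmH2O·s/L.
C = Vt/(Pplat − PEEP) = 510.0 / (14.0 − 7) = 510.0/7.0 = 72.857 mL/cmH2O.
τ = R × C = 8.727 × 0.07286 L/cmH2O = 0.6358 s.
Fraction remaining = e^(−Te/τ) = e^(−1.16/0.6358) = 0.1613; trapped volume = 510.0 × 0.1613 = 82.263 mL.
Additional alveolar pressure from trapping ≈ V_trapped / C = 82.263 / 72.857 = 1.129 cmH2O.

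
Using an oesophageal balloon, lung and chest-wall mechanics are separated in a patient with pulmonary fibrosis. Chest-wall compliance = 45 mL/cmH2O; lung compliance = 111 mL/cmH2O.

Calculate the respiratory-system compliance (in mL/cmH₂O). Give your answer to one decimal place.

32.0

Lung and chest wall are elastances in series: 1/Crs = 1/CL + 1/Ccw.
1/Crs = 1/111 + 1/45 = 0.03123.
Crs = 32.02 mL/cmH2O.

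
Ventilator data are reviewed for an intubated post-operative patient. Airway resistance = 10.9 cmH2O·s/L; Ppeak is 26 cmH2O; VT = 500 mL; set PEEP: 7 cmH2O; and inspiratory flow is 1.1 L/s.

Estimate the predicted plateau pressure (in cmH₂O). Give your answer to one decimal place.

14.0

Pplat = PIP − Raw × flow = 26 − 10.9 × 1.1 = 26 − 11.99 = 14.01 cmH2O.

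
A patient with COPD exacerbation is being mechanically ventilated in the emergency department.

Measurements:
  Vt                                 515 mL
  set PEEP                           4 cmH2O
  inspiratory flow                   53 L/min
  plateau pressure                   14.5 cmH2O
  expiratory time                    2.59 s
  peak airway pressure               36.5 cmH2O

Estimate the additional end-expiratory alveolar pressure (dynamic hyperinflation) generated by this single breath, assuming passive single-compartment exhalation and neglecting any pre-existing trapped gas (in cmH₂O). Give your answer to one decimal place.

1.3

Flow: 53 L/min ÷ 60 = 0.8833 L/s.
R = (PIP − Pplat)/V̇ = (36.5 − 14.5) / 0.8833 = 22.0/0.8833 = 24.907 cmH2O·s/L.
C = Vt/(Pplat − PEEP) = 515.0 / (14.5 − 4) = 515.0/10.5 = 49.048 mL/cmH2O.
τ = R × C = 24.907 × 0.04905 L/cmH2O = 1.222 s.
Fraction remaining = e^(−Te/τ) = e^(−2.59/1.222) = 0.1201; trapped volume = 515.0 × 0.1201 = 61.852 mL.
Additional alveolar pressure from trapping ≈ V_trapped / C = 61.852 / 49.048 = 1.261 cmH2O.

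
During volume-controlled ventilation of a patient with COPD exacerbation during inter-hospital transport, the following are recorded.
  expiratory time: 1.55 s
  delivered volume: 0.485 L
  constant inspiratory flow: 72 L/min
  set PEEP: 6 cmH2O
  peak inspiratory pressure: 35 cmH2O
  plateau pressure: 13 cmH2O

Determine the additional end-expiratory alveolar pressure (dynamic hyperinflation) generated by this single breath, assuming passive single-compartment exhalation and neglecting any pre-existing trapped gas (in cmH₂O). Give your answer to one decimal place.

2.1

Flow: 72 L/min ÷ 60 = 1.2 L/s.
R = (PIP − Pplat)/V̇ = (35 − 13) / 1.2 = 22.0/1.2 = 18.333 cmH2O·s/L.
C = Vt/(Pplat − PEEP) = 485.0 / (13 − 6) = 485.0/7.0 = 69.286 mL/cmH2O.
τ = R × C = 18.333 × 0.06929 L/cmH2O = 1.27 s.
Fraction remaining = e^(−Te/τ) = e^(−1.55/1.27) = 0.2951; trapped volume = 485.0 × 0.2951 = 143.12 mL.
Additional alveolar pressure from trapping ≈ V_trapped / C = 143.12 / 69.286 = 2.066 cmH2O.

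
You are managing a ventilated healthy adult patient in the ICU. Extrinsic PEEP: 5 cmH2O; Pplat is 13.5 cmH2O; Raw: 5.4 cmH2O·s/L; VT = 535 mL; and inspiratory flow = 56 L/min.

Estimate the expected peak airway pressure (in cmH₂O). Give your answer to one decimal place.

18.5

Flow: 56 L/min ÷ 60 = 0.9333 L/s.
PIP = Pplat + Raw × flow = 13.5 + 5.4 × 0.9333 = 13.5 + 5.04 = 18.54 cmH2O.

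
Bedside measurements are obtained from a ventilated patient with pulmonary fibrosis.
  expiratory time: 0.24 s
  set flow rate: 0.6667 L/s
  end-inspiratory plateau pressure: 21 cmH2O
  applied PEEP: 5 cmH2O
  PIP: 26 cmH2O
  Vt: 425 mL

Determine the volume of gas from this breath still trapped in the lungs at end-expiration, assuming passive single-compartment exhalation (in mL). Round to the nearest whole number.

127

R = (PIP − Pplat)/V̇ = (26 − 21) / 0.6667 = 5.0/0.6667 = 7.5 cmH2O·s/L.
C = Vt/(Pplat − PEEP) = 425.0 / (21 − 5) = 425.0/16.0 = 26.563 mL/cmH2O.
τ = R × C = 7.5 × 0.02656 L/cmH2O = 0.1992 s.
Fraction remaining = e^(−Te/τ) = e^(−0.24/0.1992) = 0.2997.
Trapped volume = 425.0 × 0.2997 = 127.37 mL.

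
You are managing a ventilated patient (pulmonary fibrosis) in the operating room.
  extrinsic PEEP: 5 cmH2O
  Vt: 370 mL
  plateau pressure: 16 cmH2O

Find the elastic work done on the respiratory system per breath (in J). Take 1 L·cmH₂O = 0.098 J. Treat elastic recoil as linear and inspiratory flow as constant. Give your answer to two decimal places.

Elastic work ≈ ½ × (Pplat − PEEP) × Vt = 0.5 × (16 − 5) × 0.370 L = 0.5 × 11.0 × 0.370 = 2.035 L·cmH2O.
× 0.098 J/(L·cmH2O) → 0.1994 J.

0.20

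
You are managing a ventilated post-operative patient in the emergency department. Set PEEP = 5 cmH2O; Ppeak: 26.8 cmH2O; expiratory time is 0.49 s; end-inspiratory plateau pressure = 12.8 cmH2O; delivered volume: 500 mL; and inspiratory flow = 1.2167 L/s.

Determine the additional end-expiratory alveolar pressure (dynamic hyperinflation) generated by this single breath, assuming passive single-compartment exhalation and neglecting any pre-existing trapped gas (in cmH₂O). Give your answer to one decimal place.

R = (PIP − Pplat)/V̇ = (26.8 − 12.8) / 1.2167 = 14.0/1.2167 = 11.507 cmH2O·s/L.
C = Vt/(Pplat − PEEP) = 500.0 / (12.8 − 5) = 500.0/7.8 = 64.103 mL/cmH2O.
τ = R × C = 11.507 × 0.0641 L/cmH2O = 0.7376 s.
Fraction remaining = e^(−Te/τ) = e^(−0.49/0.7376) = 0.5146; trapped volume = 500.0 × 0.5146 = 257.3 mL.
Additional alveolar pressure from trapping ≈ V_trapped / C = 257.3 / 64.103 = 4.014 cmH2O.

4.0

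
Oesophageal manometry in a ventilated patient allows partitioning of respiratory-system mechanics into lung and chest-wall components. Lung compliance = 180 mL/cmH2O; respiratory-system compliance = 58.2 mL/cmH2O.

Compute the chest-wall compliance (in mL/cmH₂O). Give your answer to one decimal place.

1/Ccw = 1/Crs − 1/CL.
1/Ccw = 1/58.2 − 1/180 = 0.01163.
Ccw = 85.985 mL/cmH2O.

86.0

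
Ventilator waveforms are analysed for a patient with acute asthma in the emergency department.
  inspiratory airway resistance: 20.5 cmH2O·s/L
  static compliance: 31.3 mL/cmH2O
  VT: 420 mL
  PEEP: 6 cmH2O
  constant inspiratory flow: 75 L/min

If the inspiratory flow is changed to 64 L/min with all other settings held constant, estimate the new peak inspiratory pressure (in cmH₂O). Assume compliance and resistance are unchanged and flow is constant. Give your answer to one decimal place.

Flow: 75 L/min ÷ 60 = 1.25 L/s.
New flow: 64 L/min ÷ 60 = 1.0667 L/s.
PIP = Vt/C + R·V̇ + PEEP (constant-flow equation of motion).
Only the resistive term changes: ΔPIP = R × ΔV̇ = 20.5 × (1.0667 − 1.25) = 20.5 × -0.1833 = -3.758 cmH2O.
Original PIP = 420/31.3 + 20.5×1.25 + 6 = 45.044 cmH2O; new PIP = 45.044 + (-3.758) = 41.286 cmH2O.

41.3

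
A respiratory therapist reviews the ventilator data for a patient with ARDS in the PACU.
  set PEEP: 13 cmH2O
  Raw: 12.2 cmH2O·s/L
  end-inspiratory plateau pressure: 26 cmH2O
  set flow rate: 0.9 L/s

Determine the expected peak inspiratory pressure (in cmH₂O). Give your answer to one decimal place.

37.0

PIP = Pplat + Raw × flow = 26 + 12.2 × 0.9 = 26 + 10.98 = 36.98 cmH2O.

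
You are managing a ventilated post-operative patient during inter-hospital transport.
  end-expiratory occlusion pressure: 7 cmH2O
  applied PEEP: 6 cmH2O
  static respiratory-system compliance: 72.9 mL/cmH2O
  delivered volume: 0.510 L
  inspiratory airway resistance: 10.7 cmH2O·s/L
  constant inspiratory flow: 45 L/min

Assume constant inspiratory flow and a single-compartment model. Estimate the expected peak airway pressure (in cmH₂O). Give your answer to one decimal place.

22.0

Flow: 45 L/min ÷ 60 = 0.75 L/s.
Total PEEP = 7 cmH2O (set 6 + intrinsic 1); this is the baseline alveolar pressure.
Equation of motion (constant flow): PIP = Vt/C + R·V̇ + PEEP.
PIP = 510/72.9 + 10.7×0.75 + 7 = 6.996 + 8.025 + 7 = 22.021 cmH2O.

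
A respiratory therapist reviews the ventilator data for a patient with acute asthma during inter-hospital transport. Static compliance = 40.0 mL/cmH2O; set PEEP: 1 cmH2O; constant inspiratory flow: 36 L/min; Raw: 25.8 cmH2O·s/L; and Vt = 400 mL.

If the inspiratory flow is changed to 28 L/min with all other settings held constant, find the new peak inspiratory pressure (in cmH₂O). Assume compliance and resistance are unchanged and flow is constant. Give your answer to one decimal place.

Flow: 36 L/min ÷ 60 = 0.6 L/s.
New flow: 28 L/min ÷ 60 = 0.4667 L/s.
PIP = Vt/C + R·V̇ + PEEP (constant-flow equation of motion).
Only the resistive term changes: ΔPIP = R × ΔV̇ = 25.8 × (0.4667 − 0.6) = 25.8 × -0.1333 = -3.439 cmH2O.
Original PIP = 400/40.0 + 25.8×0.6 + 1 = 26.48 cmH2O; new PIP = 26.48 + (-3.439) = 23.041 cmH2O.

23.0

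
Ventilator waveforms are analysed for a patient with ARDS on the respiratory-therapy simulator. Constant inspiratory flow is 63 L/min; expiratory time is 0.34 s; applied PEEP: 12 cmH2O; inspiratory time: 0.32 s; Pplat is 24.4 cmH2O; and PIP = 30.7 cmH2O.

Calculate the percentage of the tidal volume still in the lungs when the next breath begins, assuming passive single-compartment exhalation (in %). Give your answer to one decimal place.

12.4

Flow: 63 L/min ÷ 60 = 1.05 L/s.
Vt = flow × Ti = 1.05 L/s × 0.32 s × 1000 mL/L = 336.0 mL.
R = (PIP − Pplat)/V̇ = (30.7 − 24.4) / 1.05 = 6.3/1.05 = 6.0 cmH2O·s/L.
C = Vt/(Pplat − PEEP) = 336.0 / (24.4 − 12) = 336.0/12.4 = 27.097 mL/cmH2O.
τ = R × C = 6.0 × 0.0271 L/cmH2O = 0.1626 s.
Fraction remaining at end-expiration = e^(−Te/τ) = e^(−0.34/0.1626) = 0.1236 → 12.36%.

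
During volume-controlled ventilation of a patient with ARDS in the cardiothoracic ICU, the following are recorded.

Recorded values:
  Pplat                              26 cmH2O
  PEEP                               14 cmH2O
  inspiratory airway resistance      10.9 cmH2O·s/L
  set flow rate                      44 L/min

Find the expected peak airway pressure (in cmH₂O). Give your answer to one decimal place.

Flow: 44 L/min ÷ 60 = 0.7333 L/s.
PIP = Pplat + Raw × flow = 26 + 10.9 × 0.7333 = 26 + 7.993 = 33.993 cmH2O.

34.0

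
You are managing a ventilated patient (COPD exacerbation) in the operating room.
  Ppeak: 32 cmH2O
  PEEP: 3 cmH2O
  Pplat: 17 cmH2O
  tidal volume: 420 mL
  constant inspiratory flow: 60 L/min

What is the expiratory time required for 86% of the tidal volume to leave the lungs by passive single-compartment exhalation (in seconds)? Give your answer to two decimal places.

0.88

Flow: 60 L/min ÷ 60 = 1 L/s.
R = (PIP − Pplat)/V̇ = (32 − 17) / 1 = 15.0/1 = 15.0 cmH2O·s/L.
C = Vt/(Pplat − PEEP) = 420.0 / (17 − 3) = 420.0/14.0 = 30.0 mL/cmH2O.
τ = R × C = 15.0 × 0.03 L/cmH2O = 0.45 s.
t = −τ·ln(1 − 0.86) = −0.45·ln(0.14) = 0.8848 s.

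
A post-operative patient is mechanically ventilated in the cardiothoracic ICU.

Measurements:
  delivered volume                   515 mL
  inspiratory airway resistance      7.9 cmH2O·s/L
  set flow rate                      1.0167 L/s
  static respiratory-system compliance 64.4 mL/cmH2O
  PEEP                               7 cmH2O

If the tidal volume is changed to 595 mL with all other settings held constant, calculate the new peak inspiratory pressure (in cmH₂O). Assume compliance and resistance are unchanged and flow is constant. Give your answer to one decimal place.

PIP = Vt/C + R·V̇ + PEEP (constant-flow equation of motion).
Only the elastic term changes: ΔPIP = ΔVt / C = (595 − 515) / 64.4 = 1.242 cmH2O.
Original PIP = 515/64.4 + 7.9×1.0167 + 7 = 23.029 cmH2O; new PIP = 23.029 + (1.242) = 24.271 cmH2O.

24.3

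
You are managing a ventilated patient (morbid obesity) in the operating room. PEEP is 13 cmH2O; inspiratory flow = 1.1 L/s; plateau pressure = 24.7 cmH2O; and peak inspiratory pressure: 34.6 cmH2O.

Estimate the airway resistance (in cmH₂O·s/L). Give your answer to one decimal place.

Raw = (PIP − Pplat) / flow = (34.6 − 24.7) / 1.1 = 9.9 / 1.1 = 9.0 cmH2O·s/L.

9.0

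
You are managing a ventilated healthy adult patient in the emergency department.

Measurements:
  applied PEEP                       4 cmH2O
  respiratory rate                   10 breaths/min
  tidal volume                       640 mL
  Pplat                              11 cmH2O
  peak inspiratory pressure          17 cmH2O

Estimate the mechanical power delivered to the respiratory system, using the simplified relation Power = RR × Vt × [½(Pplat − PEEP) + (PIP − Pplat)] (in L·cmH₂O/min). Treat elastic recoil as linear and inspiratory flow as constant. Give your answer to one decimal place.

60.8

Per-breath work = Vt × [½(Pplat−PEEP) + (PIP−Pplat)] = 0.640 × [0.5×7.0 + 6.0] = 0.640 × 9.5 = 6.08 L·cmH2O.
Power = 10 × 6.08 = 60.8 L·cmH2O/min.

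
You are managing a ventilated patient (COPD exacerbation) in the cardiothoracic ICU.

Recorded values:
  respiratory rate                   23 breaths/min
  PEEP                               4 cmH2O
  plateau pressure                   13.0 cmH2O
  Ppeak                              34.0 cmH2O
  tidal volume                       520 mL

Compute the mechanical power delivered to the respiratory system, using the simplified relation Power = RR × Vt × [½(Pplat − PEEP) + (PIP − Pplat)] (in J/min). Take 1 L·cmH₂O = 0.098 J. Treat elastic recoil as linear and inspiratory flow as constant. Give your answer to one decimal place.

Per-breath work = Vt × [½(Pplat−PEEP) + (PIP−Pplat)] = 0.520 × [0.5×9.0 + 21.0] = 0.520 × 25.5 = 13.26 L·cmH2O.
Power = 23 × 13.26 = 304.98 L·cmH2O/min.
× 0.098 J/(L·cmH2O) → 29.888 J/min.

29.9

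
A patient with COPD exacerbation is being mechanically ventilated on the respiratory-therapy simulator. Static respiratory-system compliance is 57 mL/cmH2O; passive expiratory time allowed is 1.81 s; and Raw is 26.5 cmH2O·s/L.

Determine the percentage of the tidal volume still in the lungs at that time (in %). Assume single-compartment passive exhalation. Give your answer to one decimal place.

30.2

τ = R × C = 26.5 × 57 mL/cmH2O = 26.5 × 0.057 L/cmH2O = 1.511 s.
Passive exhalation: V(t)/V₀ = e^(−t/τ) = e^(−1.81/1.511) = 0.3018.
Fraction remaining = 0.3018 → 30.18%.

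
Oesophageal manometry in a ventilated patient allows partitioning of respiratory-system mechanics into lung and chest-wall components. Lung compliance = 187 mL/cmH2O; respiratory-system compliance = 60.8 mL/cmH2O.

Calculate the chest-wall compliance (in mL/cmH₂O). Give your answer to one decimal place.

90.1

1/Ccw = 1/Crs − 1/CL.
1/Ccw = 1/60.8 − 1/187 = 0.0111.
Ccw = 90.09 mL/cmH2O.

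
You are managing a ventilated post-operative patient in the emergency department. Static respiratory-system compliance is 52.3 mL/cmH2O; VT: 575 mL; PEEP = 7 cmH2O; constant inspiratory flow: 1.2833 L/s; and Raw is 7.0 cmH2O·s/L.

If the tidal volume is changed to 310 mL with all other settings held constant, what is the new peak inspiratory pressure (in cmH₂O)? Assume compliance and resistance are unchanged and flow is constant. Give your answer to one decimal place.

PIP = Vt/C + R·V̇ + PEEP (constant-flow equation of motion).
Only the elastic term changes: ΔPIP = ΔVt / C = (310 − 575) / 52.3 = -5.067 cmH2O.
Original PIP = 575/52.3 + 7.0×1.2833 + 7 = 26.977 cmH2O; new PIP = 26.977 + (-5.067) = 21.91 cmH2O.

21.9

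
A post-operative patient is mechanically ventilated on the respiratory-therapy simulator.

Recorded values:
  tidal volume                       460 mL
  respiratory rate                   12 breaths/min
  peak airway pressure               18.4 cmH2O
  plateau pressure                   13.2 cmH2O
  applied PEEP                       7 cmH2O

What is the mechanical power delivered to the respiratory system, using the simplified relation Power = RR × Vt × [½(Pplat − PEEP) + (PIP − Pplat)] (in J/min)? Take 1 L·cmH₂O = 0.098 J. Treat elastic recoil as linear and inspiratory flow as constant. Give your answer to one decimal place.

Per-breath work = Vt × [½(Pplat−PEEP) + (PIP−Pplat)] = 0.460 × [0.5×6.2 + 5.2] = 0.460 × 8.3 = 3.818 L·cmH2O.
Power = 12 × 3.818 = 45.816 L·cmH2O/min.
× 0.098 J/(L·cmH2O) → 4.49 J/min.

4.5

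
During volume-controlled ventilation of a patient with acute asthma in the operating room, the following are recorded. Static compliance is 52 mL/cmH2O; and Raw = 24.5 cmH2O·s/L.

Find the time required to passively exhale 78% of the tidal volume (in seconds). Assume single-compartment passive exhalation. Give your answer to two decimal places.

τ = R × C = 24.5 × 52 mL/cmH2O = 24.5 × 0.052 L/cmH2O = 1.274 s.
Exhaled fraction f = 1 − e^(−t/τ) → t = −τ·ln(1 − f) = −1.274·ln(0.22) = 1.929 s.

1.93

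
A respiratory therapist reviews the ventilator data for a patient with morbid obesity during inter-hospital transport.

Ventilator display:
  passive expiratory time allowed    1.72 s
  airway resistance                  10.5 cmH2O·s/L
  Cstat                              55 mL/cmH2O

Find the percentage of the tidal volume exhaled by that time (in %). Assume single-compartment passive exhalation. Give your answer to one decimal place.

τ = R × C = 10.5 × 55 mL/cmH2O = 10.5 × 0.055 L/cmH2O = 0.5775 s.
Passive exhalation: V(t)/V₀ = e^(−t/τ) = e^(−1.72/0.5775) = 0.05088.
Fraction exhaled = 1 − 0.05088 = 0.9491 → 94.91%.

94.9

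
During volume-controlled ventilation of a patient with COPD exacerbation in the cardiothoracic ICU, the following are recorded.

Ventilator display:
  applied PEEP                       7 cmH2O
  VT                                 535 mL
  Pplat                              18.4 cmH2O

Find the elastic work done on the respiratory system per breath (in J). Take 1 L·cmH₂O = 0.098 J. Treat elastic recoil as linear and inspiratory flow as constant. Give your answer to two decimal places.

0.30

Elastic work ≈ ½ × (Pplat − PEEP) × Vt = 0.5 × (18.4 − 7) × 0.535 L = 0.5 × 11.4 × 0.535 = 3.05 L·cmH2O.
× 0.098 J/(L·cmH2O) → 0.2989 J.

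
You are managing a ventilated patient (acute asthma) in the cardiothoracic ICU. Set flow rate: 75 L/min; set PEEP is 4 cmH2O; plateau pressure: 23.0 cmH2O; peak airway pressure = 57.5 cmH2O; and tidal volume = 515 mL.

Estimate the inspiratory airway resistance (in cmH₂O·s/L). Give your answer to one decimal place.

27.6

Flow: 75 L/min ÷ 60 = 1.25 L/s.
Raw = (PIP − Pplat) / flow = (57.5 − 23.0) / 1.25 = 34.5 / 1.25 = 27.6 cmH2O·s/L.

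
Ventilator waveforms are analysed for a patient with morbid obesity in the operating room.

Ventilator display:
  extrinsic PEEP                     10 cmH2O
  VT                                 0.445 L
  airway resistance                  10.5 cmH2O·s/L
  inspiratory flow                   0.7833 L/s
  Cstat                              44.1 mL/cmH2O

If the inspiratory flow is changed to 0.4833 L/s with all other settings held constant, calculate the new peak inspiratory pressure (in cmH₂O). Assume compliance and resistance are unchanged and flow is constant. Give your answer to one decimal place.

PIP = Vt/C + R·V̇ + PEEP (constant-flow equation of motion).
Only the resistive term changes: ΔPIP = R × ΔV̇ = 10.5 × (0.4833 − 0.7833) = 10.5 × -0.3 = -3.15 cmH2O.
Original PIP = 445/44.1 + 10.5×0.7833 + 10 = 28.315 cmH2O; new PIP = 28.315 + (-3.15) = 25.165 cmH2O.

25.2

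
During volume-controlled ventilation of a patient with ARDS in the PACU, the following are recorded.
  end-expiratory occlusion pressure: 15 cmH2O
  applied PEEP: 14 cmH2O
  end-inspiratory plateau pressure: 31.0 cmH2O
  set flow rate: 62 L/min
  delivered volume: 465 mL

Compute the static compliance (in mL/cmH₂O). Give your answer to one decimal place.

End-expiratory occlusion gives total PEEP = 15 cmH2O (intrinsic PEEP = 15 − 14 = 1). Use total PEEP for the elastic gradient.
Cstat = Vt / (Pplat − PEEPtotal) = 465 / (31.0 − 15) = 465 / 16.0 = 29.063 mL/cmH2O.

29.1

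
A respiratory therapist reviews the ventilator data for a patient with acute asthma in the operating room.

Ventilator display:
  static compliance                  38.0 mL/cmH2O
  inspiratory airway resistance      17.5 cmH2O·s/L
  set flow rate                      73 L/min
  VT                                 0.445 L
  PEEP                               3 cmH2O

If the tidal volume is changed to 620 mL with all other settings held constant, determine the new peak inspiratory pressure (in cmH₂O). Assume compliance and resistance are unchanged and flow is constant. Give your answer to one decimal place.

Flow: 73 L/min ÷ 60 = 1.2167 L/s.
PIP = Vt/C + R·V̇ + PEEP (constant-flow equation of motion).
Only the elastic term changes: ΔPIP = ΔVt / C = (620 − 445) / 38.0 = 4.605 cmH2O.
Original PIP = 445/38.0 + 17.5×1.2167 + 3 = 36.003 cmH2O; new PIP = 36.003 + (4.605) = 40.608 cmH2O.

40.6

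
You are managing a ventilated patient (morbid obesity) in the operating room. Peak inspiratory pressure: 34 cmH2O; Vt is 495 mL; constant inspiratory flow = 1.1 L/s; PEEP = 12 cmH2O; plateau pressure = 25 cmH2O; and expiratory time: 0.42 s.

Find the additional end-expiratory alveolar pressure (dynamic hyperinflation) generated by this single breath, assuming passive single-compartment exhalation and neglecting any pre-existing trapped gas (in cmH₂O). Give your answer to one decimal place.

R = (PIP − Pplat)/V̇ = (34 − 25) / 1.1 = 9.0/1.1 = 8.182 cmH2O·s/L.
C = Vt/(Pplat − PEEP) = 495.0 / (25 − 12) = 495.0/13.0 = 38.077 mL/cmH2O.
τ = R × C = 8.182 × 0.03808 L/cmH2O = 0.3116 s.
Fraction remaining = e^(−Te/τ) = e^(−0.42/0.3116) = 0.2598; trapped volume = 495.0 × 0.2598 = 128.6 mL.
Additional alveolar pressure from trapping ≈ V_trapped / C = 128.6 / 38.077 = 3.377 cmH2O.

3.4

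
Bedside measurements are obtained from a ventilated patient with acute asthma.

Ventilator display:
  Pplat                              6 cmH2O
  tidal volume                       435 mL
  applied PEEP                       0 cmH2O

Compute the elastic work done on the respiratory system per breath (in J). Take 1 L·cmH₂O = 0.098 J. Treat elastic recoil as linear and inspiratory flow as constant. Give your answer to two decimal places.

0.13

Elastic work ≈ ½ × (Pplat − PEEP) × Vt = 0.5 × (6 − 0) × 0.435 L = 0.5 × 6.0 × 0.435 = 1.305 L·cmH2O.
× 0.098 J/(L·cmH2O) → 0.1279 J.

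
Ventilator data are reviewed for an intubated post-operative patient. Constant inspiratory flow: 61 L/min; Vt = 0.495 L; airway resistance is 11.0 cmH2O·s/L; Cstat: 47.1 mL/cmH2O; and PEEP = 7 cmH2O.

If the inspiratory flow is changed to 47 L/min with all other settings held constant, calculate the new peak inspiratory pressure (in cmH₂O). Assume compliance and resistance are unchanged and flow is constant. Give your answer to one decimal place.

Flow: 61 L/min ÷ 60 = 1.0167 L/s.
New flow: 47 L/min ÷ 60 = 0.7833 L/s.
PIP = Vt/C + R·V̇ + PEEP (constant-flow equation of motion).
Only the resistive term changes: ΔPIP = R × ΔV̇ = 11.0 × (0.7833 − 1.0167) = 11.0 × -0.2334 = -2.567 cmH2O.
Original PIP = 495/47.1 + 11.0×1.0167 + 7 = 28.693 cmH2O; new PIP = 28.693 + (-2.567) = 26.126 cmH2O.

26.1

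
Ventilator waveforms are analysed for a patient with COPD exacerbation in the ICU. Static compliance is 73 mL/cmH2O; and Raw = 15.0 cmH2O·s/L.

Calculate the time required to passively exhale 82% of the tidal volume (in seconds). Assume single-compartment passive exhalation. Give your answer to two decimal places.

τ = R × C = 15.0 × 73 mL/cmH2O = 15.0 × 0.073 L/cmH2O = 1.095 s.
Exhaled fraction f = 1 − e^(−t/τ) → t = −τ·ln(1 − f) = −1.095·ln(0.18) = 1.878 s.

1.88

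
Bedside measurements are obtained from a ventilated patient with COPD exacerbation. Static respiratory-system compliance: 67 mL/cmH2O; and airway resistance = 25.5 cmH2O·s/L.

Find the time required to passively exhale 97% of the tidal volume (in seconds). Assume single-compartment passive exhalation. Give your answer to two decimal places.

5.99

τ = R × C = 25.5 × 67 mL/cmH2O = 25.5 × 0.067 L/cmH2O = 1.709 s.
Exhaled fraction f = 1 − e^(−t/τ) → t = −τ·ln(1 − f) = −1.709·ln(0.03) = 5.993 s.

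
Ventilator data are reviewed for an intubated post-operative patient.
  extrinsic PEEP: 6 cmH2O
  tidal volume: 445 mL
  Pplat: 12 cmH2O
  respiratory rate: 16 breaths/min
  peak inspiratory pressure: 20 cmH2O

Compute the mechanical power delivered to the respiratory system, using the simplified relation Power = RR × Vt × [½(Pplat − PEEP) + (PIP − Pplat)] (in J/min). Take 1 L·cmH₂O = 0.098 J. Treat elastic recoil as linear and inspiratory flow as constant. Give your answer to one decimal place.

Per-breath work = Vt × [½(Pplat−PEEP) + (PIP−Pplat)] = 0.445 × [0.5×6.0 + 8.0] = 0.445 × 11.0 = 4.895 L·cmH2O.
Power = 16 × 4.895 = 78.32 L·cmH2O/min.
× 0.098 J/(L·cmH2O) → 7.675 J/min.

7.7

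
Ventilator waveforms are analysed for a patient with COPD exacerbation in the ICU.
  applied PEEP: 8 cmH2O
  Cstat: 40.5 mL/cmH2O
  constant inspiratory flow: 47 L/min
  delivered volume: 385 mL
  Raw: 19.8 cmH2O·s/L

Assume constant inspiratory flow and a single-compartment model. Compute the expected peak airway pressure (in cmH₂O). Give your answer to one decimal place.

Flow: 47 L/min ÷ 60 = 0.7833 L/s.
Equation of motion (constant flow): PIP = Vt/C + R·V̇ + PEEP.
PIP = 385/40.5 + 19.8×0.7833 + 8 = 9.506 + 15.509 + 8 = 33.015 cmH2O.

33.0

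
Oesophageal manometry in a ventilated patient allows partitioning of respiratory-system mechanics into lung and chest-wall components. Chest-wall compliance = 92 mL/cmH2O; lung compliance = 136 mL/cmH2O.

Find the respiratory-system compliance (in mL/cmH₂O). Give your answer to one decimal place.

54.9

Lung and chest wall are elastances in series: 1/Crs = 1/CL + 1/Ccw.
1/Crs = 1/136 + 1/92 = 0.01822.
Crs = 54.885 mL/cmH2O.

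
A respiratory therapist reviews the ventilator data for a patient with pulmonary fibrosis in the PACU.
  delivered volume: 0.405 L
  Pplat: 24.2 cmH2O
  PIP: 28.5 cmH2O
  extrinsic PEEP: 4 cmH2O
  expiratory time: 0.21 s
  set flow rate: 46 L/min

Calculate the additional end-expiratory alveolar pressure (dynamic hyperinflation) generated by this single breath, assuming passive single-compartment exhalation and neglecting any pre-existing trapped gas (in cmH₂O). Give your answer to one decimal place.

3.1

Flow: 46 L/min ÷ 60 = 0.7667 L/s.
R = (PIP − Pplat)/V̇ = (28.5 − 24.2) / 0.7667 = 4.3/0.7667 = 5.608 cmH2O·s/L.
C = Vt/(Pplat − PEEP) = 405.0 / (24.2 − 4) = 405.0/20.2 = 20.05 mL/cmH2O.
τ = R × C = 5.608 × 0.02005 L/cmH2O = 0.1124 s.
Fraction remaining = e^(−Te/τ) = e^(−0.21/0.1124) = 0.1544; trapped volume = 405.0 × 0.1544 = 62.532 mL.
Additional alveolar pressure from trapping ≈ V_trapped / C = 62.532 / 20.05 = 3.119 cmH2O.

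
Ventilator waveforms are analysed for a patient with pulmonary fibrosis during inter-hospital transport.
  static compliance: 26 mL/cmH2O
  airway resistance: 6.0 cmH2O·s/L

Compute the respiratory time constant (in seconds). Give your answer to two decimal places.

τ = R × C = 6.0 × 26 mL/cmH2O = 6.0 × 0.026 L/cmH2O = 0.156 s.

0.16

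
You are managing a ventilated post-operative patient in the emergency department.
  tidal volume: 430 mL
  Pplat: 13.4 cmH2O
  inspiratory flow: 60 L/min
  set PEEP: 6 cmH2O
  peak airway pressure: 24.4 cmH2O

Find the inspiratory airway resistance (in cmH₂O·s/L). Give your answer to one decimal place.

Flow: 60 L/min ÷ 60 = 1 L/s.
Raw = (PIP − Pplat) / flow = (24.4 − 13.4) / 1 = 11.0 / 1 = 11.0 cmH2O·s/L.

11.0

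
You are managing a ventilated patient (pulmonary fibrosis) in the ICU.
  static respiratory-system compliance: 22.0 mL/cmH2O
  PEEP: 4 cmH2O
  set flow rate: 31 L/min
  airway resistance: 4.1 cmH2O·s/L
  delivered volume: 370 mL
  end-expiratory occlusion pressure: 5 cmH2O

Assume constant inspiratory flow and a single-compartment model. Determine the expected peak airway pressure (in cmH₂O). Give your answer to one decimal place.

Flow: 31 L/min ÷ 60 = 0.5167 L/s.
Total PEEP = 5 cmH2O (set 4 + intrinsic 1); this is the baseline alveolar pressure.
Equation of motion (constant flow): PIP = Vt/C + R·V̇ + PEEP.
PIP = 370/22.0 + 4.1×0.5167 + 5 = 16.818 + 2.118 + 5 = 23.936 cmH2O.

23.9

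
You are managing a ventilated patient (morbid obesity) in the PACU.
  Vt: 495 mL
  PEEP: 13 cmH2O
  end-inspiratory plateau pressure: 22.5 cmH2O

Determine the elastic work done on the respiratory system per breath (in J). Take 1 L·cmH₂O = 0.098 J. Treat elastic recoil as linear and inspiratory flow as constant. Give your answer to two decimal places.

Elastic work ≈ ½ × (Pplat − PEEP) × Vt = 0.5 × (22.5 − 13) × 0.495 L = 0.5 × 9.5 × 0.495 = 2.351 L·cmH2O.
× 0.098 J/(L·cmH2O) → 0.2304 J.

0.23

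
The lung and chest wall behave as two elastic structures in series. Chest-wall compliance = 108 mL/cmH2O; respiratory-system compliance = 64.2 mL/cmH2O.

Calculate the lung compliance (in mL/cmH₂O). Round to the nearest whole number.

158

1/CL = 1/Crs − 1/Ccw.
1/CL = 1/64.2 − 1/108 = 0.006317.
CL = 158.3 mL/cmH2O.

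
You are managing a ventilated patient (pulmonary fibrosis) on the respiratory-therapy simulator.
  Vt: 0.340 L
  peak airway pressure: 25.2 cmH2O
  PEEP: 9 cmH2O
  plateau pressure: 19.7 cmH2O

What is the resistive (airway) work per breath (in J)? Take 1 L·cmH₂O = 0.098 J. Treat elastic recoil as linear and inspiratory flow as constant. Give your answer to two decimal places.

0.18

With constant inspiratory flow the resistive pressure is constant at PIP − Pplat = 25.2 − 19.7 = 5.5 cmH2O, so resistive work = 5.5 × 0.340 = 1.87 L·cmH2O.
× 0.098 J/(L·cmH2O) → 0.1833 J.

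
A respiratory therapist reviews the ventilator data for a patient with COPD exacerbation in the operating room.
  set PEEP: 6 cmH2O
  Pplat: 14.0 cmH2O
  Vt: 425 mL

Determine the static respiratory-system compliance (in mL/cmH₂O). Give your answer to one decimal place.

53.1

Cstat = Vt / (Pplat − PEEP) = 425 / (14.0 − 6) = 425 / 8.0 = 53.125 mL/cmH2O.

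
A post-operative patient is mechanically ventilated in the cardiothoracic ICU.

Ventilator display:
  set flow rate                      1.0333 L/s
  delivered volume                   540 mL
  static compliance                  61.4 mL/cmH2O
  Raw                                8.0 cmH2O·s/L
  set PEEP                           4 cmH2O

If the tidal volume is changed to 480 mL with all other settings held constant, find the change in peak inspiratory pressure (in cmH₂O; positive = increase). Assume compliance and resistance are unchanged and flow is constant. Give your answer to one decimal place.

PIP = Vt/C + R·V̇ + PEEP (constant-flow equation of motion).
Only the elastic term changes: ΔPIP = ΔVt / C = (480 − 540) / 61.4 = -0.9772 cmH2O.

-1.0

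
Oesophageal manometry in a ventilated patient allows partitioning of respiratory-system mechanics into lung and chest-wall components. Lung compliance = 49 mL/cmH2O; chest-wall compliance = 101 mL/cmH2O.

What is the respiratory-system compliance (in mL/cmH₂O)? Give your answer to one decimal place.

33.0

Lung and chest wall are elastances in series: 1/Crs = 1/CL + 1/Ccw.
1/Crs = 1/49 + 1/101 = 0.03031.
Crs = 32.992 mL/cmH2O.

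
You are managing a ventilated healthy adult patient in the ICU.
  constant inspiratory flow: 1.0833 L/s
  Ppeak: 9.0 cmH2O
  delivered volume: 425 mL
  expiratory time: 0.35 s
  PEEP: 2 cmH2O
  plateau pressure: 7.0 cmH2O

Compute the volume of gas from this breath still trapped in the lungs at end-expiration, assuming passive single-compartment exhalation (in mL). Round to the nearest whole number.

R = (PIP − Pplat)/V̇ = (9.0 − 7.0) / 1.0833 = 2.0/1.0833 = 1.846 cmH2O·s/L.
C = Vt/(Pplat − PEEP) = 425.0 / (7.0 − 2) = 425.0/5.0 = 85.0 mL/cmH2O.
τ = R × C = 1.846 × 0.085 L/cmH2O = 0.1569 s.
Fraction remaining = e^(−Te/τ) = e^(−0.35/0.1569) = 0.1075.
Trapped volume = 425.0 × 0.1075 = 45.688 mL.

46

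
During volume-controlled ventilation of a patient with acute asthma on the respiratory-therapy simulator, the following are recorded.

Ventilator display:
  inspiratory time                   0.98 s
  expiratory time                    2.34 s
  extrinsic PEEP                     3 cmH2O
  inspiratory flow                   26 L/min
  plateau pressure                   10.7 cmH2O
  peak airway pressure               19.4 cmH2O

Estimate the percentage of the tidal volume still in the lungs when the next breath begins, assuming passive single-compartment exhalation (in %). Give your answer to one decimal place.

12.1

Flow: 26 L/min ÷ 60 = 0.4333 L/s.
Vt = flow × Ti = 0.4333 L/s × 0.98 s × 1000 mL/L = 424.63 mL.
R = (PIP − Pplat)/V̇ = (19.4 − 10.7) / 0.4333 = 8.7/0.4333 = 20.078 cmH2O·s/L.
C = Vt/(Pplat − PEEP) = 424.63 / (10.7 − 3) = 424.63/7.7 = 55.147 mL/cmH2O.
τ = R × C = 20.078 × 0.05515 L/cmH2O = 1.107 s.
Fraction remaining at end-expiration = e^(−Te/τ) = e^(−2.34/1.107) = 0.1208 → 12.08%.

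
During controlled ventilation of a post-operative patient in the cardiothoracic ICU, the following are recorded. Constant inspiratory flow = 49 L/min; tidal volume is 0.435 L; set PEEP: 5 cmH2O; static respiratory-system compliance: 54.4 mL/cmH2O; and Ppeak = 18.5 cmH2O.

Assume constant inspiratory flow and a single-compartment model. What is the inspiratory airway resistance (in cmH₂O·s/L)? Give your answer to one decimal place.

6.7

Flow: 49 L/min ÷ 60 = 0.8167 L/s.
Equation of motion (constant flow): PIP = Vt/C + R·V̇ + PEEP.
R·V̇ = PIP − Vt/C − PEEP = 18.5 − 435/54.4 − 5 = 18.5 − 7.996 − 5 = 5.504 cmH2O.
R = 5.504 / 0.8167 = 6.739 cmH2O·s/L.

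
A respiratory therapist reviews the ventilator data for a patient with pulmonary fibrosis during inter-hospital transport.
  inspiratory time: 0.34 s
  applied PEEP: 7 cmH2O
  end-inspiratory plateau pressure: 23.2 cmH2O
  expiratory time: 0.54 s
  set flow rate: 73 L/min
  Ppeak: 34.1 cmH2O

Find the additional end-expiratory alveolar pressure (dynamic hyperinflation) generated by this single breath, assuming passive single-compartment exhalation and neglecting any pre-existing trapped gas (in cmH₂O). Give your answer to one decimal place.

1.5

Flow: 73 L/min ÷ 60 = 1.2167 L/s.
Vt = flow × Ti = 1.2167 L/s × 0.34 s × 1000 mL/L = 413.68 mL.
R = (PIP − Pplat)/V̇ = (34.1 − 23.2) / 1.2167 = 10.9/1.2167 = 8.959 cmH2O·s/L.
C = Vt/(Pplat − PEEP) = 413.68 / (23.2 − 7) = 413.68/16.2 = 25.536 mL/cmH2O.
τ = R × C = 8.959 × 0.02554 L/cmH2O = 0.2288 s.
Fraction remaining = e^(−Te/τ) = e^(−0.54/0.2288) = 0.09441; trapped volume = 413.68 × 0.09441 = 39.056 mL.
Additional alveolar pressure from trapping ≈ V_trapped / C = 39.056 / 25.536 = 1.529 cmH2O.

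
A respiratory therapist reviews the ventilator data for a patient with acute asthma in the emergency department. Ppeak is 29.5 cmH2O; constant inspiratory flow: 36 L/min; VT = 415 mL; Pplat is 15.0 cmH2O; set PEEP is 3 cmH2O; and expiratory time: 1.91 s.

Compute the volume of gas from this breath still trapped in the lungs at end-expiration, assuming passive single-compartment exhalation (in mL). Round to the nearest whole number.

Flow: 36 L/min ÷ 60 = 0.6 L/s.
R = (PIP − Pplat)/V̇ = (29.5 − 15.0) / 0.6 = 14.5/0.6 = 24.167 cmH2O·s/L.
C = Vt/(Pplat − PEEP) = 415.0 / (15.0 − 3) = 415.0/12.0 = 34.583 mL/cmH2O.
τ = R × C = 24.167 × 0.03458 L/cmH2O = 0.8357 s.
Fraction remaining = e^(−Te/τ) = e^(−1.91/0.8357) = 0.1017.
Trapped volume = 415.0 × 0.1017 = 42.206 mL.

42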